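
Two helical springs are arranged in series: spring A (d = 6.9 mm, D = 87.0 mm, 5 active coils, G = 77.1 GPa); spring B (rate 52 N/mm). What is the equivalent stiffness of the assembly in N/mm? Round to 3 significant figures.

k_A = Gd⁴/(8D³N_a) = (77.1×10³)(6.9⁴)/(8·87.0³·5) = 6.6349 N/mm
Series: 1/k_eq = 1/6.6349 + 1/52 = 0.16995; k_eq = 5.8841 N/mm

5.88 N/mm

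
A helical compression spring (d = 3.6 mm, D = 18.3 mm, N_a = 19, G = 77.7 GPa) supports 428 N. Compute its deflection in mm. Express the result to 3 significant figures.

k = Gd⁴/(8D³N_a) = (77.7×10³)(3.6⁴)/(8·18.3³·19) = 14.01 N/mm
δ = F/k = 428 / 14.01 = 30.55 mm

30.5 mm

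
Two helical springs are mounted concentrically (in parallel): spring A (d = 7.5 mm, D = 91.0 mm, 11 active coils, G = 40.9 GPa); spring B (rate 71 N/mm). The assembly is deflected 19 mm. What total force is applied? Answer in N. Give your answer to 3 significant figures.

1390 N

k_A = Gd⁴/(8D³N_a) = (40.9×10³)(7.5⁴)/(8·91.0³·11) = 1.9515 N/mm
Parallel: k_eq = 1.9515 + 71 = 72.951 N/mm
F = k_eq·δ = 72.951·19 = 1386.1 N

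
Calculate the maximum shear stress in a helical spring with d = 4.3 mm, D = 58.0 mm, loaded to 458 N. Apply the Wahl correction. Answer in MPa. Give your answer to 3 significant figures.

941 MPa

Spring index C = D/d = 58.0/4.3 = 13.4884
K_W = (4C−1)/(4C−4) + 0.615/C = 52.953/49.953 + 0.0456 = 1.1057
τ₀ = 8FD/(πd³) = 8·458·58.0/(π·4.3³) = 212512/249.78 = 850.8 MPa
τ_max = K·τ₀ = 1.1057 × 850.8 = 940.69 MPa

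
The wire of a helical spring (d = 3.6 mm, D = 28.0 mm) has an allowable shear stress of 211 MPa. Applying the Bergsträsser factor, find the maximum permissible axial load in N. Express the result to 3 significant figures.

C = D/d = 28.0/3.6 = 7.7778
K_B = (4C+2)/(4C−3) = 33.111/28.111 = 1.1779
τ_max = K·8FD/(πd³) → F_max = τ_allow·πd³/(8DK)
F_max = 211·π·3.6³/(8·28.0·1.1779) = 30927/263.84 = 117.22 N

117 N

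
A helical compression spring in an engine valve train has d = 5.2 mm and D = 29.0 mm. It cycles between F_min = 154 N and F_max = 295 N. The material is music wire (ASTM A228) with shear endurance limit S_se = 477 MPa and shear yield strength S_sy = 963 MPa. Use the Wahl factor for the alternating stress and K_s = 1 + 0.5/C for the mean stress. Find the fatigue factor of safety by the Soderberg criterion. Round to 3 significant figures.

C = D/d = 29.0/5.2 = 5.5769; K_W = (4C−1)/(4C−4)+0.615/C = 1.2741; K_s = 1+0.5/C = 1.0897
F_a = (F_max−F_min)/2 = 70.5 N; F_m = (F_max+F_min)/2 = 224.5 N
τ_a = K_W·8F_aD/(πd³) = 1.2741 × 37.027 = 47.177 MPa
τ_m = K_s·8F_mD/(πd³) = 1.0897 × 117.91 = 128.48 MPa
Soderberg: 1/n_f = τ_a/S_se + τ_m/S_sy = 47.177/477 + 128.48/963 = 0.09890 + 0.13342 = 0.23232
n_f = 1/0.23232 = 4.304

4.30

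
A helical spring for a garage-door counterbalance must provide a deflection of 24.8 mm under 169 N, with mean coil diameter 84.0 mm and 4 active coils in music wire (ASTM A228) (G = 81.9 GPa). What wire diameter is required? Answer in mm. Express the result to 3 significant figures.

6.30 mm

Required rate k = F/δ = 169/24.8 = 6.8145 N/mm
d = (8D³N_a·k / G)^(1/4) = (8·84.0³·4·6.8145 / (81.9×10³))^0.25
  = (1578.1)^0.25 = 6.3028 mm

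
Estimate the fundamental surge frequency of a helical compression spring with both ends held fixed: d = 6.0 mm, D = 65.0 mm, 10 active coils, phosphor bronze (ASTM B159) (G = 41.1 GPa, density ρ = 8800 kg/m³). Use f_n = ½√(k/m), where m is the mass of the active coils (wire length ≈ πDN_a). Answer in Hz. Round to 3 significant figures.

k = Gd⁴/(8D³N_a) = (41.1×10³)(6.0⁴)/(8·65.0³·10) = 2.4245 N/mm = 2424.5 N/m
Wire length L = πDN_a = π·65.0·10 = 2042 mm
m = ρ·(πd²/4)·L = 8800 × 28.274×10⁻⁶ m² × 2.042 m = 0.50809 kg
f_n = ½√(k/m) = 0.5·√(2424.5/0.50809) = 0.5·√(4771.8) = 34.539 Hz

34.5 Hz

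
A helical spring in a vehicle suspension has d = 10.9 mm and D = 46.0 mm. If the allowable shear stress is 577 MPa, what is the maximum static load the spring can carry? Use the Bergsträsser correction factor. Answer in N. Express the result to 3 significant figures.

4690 N

C = D/d = 46.0/10.9 = 4.2202
K_B = (4C+2)/(4C−3) = 18.881/13.881 = 1.3602
τ_max = K·8FD/(πd³) → F_max = τ_allow·πd³/(8DK)
F_max = 577·π·10.9³/(8·46.0·1.3602) = 2.3475e+06/500.56 = 4689.8 N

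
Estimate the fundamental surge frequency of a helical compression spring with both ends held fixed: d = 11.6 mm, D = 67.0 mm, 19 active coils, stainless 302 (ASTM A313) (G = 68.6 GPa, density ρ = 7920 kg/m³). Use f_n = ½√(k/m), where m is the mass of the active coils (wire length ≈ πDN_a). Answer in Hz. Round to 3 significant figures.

k = Gd⁴/(8D³N_a) = (68.6×10³)(11.6⁴)/(8·67.0³·19) = 27.17 N/mm = 27170 N/m
Wire length L = πDN_a = π·67.0·19 = 3999.2 mm
m = ρ·(πd²/4)·L = 7920 × 105.68×10⁻⁶ m² × 3.9992 m = 3.3474 kg
f_n = ½√(k/m) = 0.5·√(27170/3.3474) = 0.5·√(8116.7) = 45.046 Hz

45.0 Hz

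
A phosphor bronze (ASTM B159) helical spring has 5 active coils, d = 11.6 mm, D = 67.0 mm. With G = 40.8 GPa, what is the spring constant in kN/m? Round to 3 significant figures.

k = Gd⁴/(8D³N_a) = (40.8×10³ × 11.6⁴) / (8 × 67.0³ × 5)
  = 7.38741e+08 / 1.20305e+07 = 61.406 N/mm

61.4 kN/m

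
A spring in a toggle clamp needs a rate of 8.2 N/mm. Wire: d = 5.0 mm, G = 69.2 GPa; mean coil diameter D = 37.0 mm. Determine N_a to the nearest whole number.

N_a = Gd⁴/(8D³k) = (69.2×10³ × 5.0⁴)/(8 × 37.0³ × 8.2)
    = 4.325e+07 / 3.32284e+06 = 13.02 → 13 coils

13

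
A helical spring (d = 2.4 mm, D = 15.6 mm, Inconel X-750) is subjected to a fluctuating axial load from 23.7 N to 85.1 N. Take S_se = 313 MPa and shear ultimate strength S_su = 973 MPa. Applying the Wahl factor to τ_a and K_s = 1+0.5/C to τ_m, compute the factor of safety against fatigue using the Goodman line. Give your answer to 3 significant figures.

1.92

C = D/d = 15.6/2.4 = 6.5000; K_W = (4C−1)/(4C−4)+0.615/C = 1.2310; K_s = 1+0.5/C = 1.0769
F_a = (F_max−F_min)/2 = 30.7 N; F_m = (F_max+F_min)/2 = 54.4 N
τ_a = K_W·8F_aD/(πd³) = 1.2310 × 88.22 = 108.6 MPa
τ_m = K_s·8F_mD/(πd³) = 1.0769 × 156.33 = 168.35 MPa
Goodman: 1/n_f = τ_a/S_se + τ_m/S_su = 108.6/313 + 168.35/973 = 0.34696 + 0.17302 = 0.51998
n_f = 1/0.51998 = 1.923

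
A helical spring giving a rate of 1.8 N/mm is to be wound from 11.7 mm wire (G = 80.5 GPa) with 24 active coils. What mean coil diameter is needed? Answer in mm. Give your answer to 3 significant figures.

163 mm

D = (Gd⁴/(8N_a·k))^(1/3) = (80.5×10³·11.7⁴/(8·24·1.8))^(1/3)
  = (4.36481e+06)^(1/3) = 163.4263 mm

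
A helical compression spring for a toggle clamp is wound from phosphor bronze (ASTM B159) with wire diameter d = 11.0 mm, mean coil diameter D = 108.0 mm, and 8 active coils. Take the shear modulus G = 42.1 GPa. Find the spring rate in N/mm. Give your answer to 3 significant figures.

7.65 N/mm

k = Gd⁴/(8D³N_a) = (42.1×10³ × 11.0⁴) / (8 × 108.0³ × 8)
  = 6.16386e+08 / 8.06216e+07 = 7.6454 N/mm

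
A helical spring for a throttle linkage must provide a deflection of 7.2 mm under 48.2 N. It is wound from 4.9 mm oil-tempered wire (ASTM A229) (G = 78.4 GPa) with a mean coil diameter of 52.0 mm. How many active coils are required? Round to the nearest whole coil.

Required rate k = F/δ = 48.2/7.2 = 6.6944 N/mm
N_a = Gd⁴/(8D³k) = (78.4×10³ × 4.9⁴)/(8 × 52.0³ × 6.6944)
    = 4.5196e+07 / 7.53034e+06 = 6.002 → 6 coils

6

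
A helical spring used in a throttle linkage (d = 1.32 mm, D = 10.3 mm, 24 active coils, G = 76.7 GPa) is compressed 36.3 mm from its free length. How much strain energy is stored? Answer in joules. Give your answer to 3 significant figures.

0.731 J

k = Gd⁴/(8D³N_a) = (76.7×10³)(1.32⁴)/(8·10.3³·24) = 1.1099 N/mm
U = ½kδ² = 0.5 × 1.1099 × 36.3² = 731.24 N·mm = 0.73124 J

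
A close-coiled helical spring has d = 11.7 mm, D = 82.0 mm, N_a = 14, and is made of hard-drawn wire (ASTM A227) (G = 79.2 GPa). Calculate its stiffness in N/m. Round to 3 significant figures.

24000 N/m

k = Gd⁴/(8D³N_a) = (79.2×10³ × 11.7⁴) / (8 × 82.0³ × 14)
  = 1.48412e+09 / 6.17532e+07 = 24.033 N/mm = 24033 N/m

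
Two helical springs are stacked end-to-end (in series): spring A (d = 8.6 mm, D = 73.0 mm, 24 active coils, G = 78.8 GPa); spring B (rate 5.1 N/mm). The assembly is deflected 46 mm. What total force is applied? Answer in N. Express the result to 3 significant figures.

k_A = Gd⁴/(8D³N_a) = (78.8×10³)(8.6⁴)/(8·73.0³·24) = 5.771 N/mm
Series: 1/k_eq = 1/5.771 + 1/5.1 = 0.36936; k_eq = 2.7074 N/mm
F = k_eq·δ = 2.7074·46 = 124.54 N

125 N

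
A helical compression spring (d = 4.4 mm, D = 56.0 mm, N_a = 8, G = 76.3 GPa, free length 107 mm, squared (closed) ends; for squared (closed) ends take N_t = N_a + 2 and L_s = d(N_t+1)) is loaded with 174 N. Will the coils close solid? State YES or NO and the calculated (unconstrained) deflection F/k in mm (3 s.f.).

YES, δ = 68.4 mm

k = Gd⁴/(8D³N_a) = (76.3×10³)(4.4⁴)/(8·56.0³·8) = 2.5444 N/mm
N_t = 10; L_s = 4.4·11 = 48.4 mm; δ_solid = L₀ − L_s = 107 − 48.4 = 58.6 mm
δ = F/k = 174/2.5444 = 68.385 mm
δ ≥ δ_solid → spring goes solid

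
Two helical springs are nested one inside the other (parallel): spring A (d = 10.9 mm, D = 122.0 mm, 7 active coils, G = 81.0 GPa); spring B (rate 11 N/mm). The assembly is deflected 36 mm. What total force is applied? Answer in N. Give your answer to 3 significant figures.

k_A = Gd⁴/(8D³N_a) = (81.0×10³)(10.9⁴)/(8·122.0³·7) = 11.244 N/mm
Parallel: k_eq = 11.244 + 11 = 22.244 N/mm
F = k_eq·δ = 22.244·36 = 800.79 N

801 N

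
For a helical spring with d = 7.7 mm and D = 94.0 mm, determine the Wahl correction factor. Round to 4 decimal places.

C = D/d = 94.0/7.7 = 12.2078
K_W = (4C−1)/(4C−4) + 0.615/C = 47.831/44.831 + 0.0504 = 1.1173

1.1173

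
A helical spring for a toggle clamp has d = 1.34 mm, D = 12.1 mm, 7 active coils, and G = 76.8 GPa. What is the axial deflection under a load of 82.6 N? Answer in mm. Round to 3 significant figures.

33.1 mm

k = Gd⁴/(8D³N_a) = (76.8×10³)(1.34⁴)/(8·12.1³·7) = 2.496 N/mm
δ = F/k = 82.6 / 2.496 = 33.094 mm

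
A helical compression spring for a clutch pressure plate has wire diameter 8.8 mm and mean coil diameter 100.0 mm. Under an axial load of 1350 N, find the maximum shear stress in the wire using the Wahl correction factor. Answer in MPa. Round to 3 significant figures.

Spring index C = D/d = 100.0/8.8 = 11.3636
K_W = (4C−1)/(4C−4) + 0.615/C = 44.455/41.455 + 0.0541 = 1.1265
τ₀ = 8FD/(πd³) = 8·1350·100.0/(π·8.8³) = 1.08e+06/2140.9 = 504.46 MPa
τ_max = K·τ₀ = 1.1265 × 504.46 = 568.27 MPa

568 MPa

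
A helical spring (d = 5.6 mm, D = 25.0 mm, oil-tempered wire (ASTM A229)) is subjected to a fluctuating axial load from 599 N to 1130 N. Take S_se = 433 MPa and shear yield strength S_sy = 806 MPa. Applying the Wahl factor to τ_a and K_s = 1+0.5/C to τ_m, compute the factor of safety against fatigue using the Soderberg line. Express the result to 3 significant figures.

1.36

C = D/d = 25.0/5.6 = 4.4643; K_W = (4C−1)/(4C−4)+0.615/C = 1.3543; K_s = 1+0.5/C = 1.1120
F_a = (F_max−F_min)/2 = 265.5 N; F_m = (F_max+F_min)/2 = 864.5 N
τ_a = K_W·8F_aD/(πd³) = 1.3543 × 96.246 = 130.34 MPa
τ_m = K_s·8F_mD/(πd³) = 1.1120 × 313.39 = 348.49 MPa
Soderberg: 1/n_f = τ_a/S_se + τ_m/S_sy = 130.34/433 + 348.49/806 = 0.30102 + 0.43237 = 0.73338
n_f = 1/0.73338 = 1.364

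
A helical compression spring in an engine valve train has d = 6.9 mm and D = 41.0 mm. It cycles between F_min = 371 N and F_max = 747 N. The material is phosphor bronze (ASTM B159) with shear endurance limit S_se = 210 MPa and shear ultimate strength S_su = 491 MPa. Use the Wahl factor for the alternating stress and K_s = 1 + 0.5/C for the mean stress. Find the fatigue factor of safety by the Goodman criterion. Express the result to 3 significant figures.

C = D/d = 41.0/6.9 = 5.9420; K_W = (4C−1)/(4C−4)+0.615/C = 1.2553; K_s = 1+0.5/C = 1.0841
F_a = (F_max−F_min)/2 = 188 N; F_m = (F_max+F_min)/2 = 559 N
τ_a = K_W·8F_aD/(πd³) = 1.2553 × 59.75 = 75.001 MPa
τ_m = K_s·8F_mD/(πd³) = 1.0841 × 177.66 = 192.61 MPa
Goodman: 1/n_f = τ_a/S_se + τ_m/S_su = 75.001/210 + 192.61/491 = 0.35715 + 0.39228 = 0.74943
n_f = 1/0.74943 = 1.334

1.33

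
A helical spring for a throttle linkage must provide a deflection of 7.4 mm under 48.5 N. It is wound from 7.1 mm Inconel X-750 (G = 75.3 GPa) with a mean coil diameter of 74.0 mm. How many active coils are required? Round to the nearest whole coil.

9

Required rate k = F/δ = 48.5/7.4 = 6.5541 N/mm
N_a = Gd⁴/(8D³k) = (75.3×10³ × 7.1⁴)/(8 × 74.0³ × 6.5541)
    = 1.9135e+08 / 2.12469e+07 = 9.006 → 9 coils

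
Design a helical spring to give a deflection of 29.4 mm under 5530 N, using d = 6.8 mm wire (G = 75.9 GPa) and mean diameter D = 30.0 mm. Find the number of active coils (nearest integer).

Required rate k = F/δ = 5530/29.4 = 188.1 N/mm
N_a = Gd⁴/(8D³k) = (75.9×10³ × 6.8⁴)/(8 × 30.0³ × 188.1)
    = 1.62285e+08 / 4.06286e+07 = 3.994 → 4 coils

4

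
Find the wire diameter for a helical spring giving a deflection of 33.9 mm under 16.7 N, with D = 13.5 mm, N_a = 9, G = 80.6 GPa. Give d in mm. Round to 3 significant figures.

1.02 mm

Required rate k = F/δ = 16.7/33.9 = 0.49263 N/mm
d = (8D³N_a·k / G)^(1/4) = (8·13.5³·9·0.49263 / (80.6×10³))^0.25
  = (1.0827)^0.25 = 1.0201 mm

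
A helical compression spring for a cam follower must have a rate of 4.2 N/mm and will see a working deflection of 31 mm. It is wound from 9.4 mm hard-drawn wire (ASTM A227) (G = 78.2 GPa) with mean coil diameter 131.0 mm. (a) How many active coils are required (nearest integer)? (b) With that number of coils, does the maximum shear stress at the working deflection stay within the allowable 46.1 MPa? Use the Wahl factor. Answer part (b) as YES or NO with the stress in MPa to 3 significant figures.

(a) 8 coils; (b) NO, τ_max = 58.2 MPa

N_a = Gd⁴/(8D³k) = (78.2×10³)(9.4⁴)/(8·131.0³·4.2) = 8.083 → N_a = 8
Actual rate k = Gd⁴/(8D³·8) = 4.2435 N/mm
Working load F = kδ = 4.2435·31 = 131.55 N
C = 131.0/9.4 = 13.9362; K_W = (4C−1)/(4C−4)+0.615/C = 1.1021
τ_max = K_W·8FD/(πd³) = 1.1021·52.834 = 58.229 MPa
τ_max > 46.1 MPa → exceeds allowable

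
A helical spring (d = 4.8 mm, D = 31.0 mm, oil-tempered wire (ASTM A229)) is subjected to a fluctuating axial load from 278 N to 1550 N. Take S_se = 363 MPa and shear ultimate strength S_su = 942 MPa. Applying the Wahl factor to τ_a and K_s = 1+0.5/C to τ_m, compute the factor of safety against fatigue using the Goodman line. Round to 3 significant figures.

0.437

C = D/d = 31.0/4.8 = 6.4583; K_W = (4C−1)/(4C−4)+0.615/C = 1.2326; K_s = 1+0.5/C = 1.0774
F_a = (F_max−F_min)/2 = 636 N; F_m = (F_max+F_min)/2 = 914 N
τ_a = K_W·8F_aD/(πd³) = 1.2326 × 453.98 = 559.59 MPa
τ_m = K_s·8F_mD/(πd³) = 1.0774 × 652.42 = 702.93 MPa
Goodman: 1/n_f = τ_a/S_se + τ_m/S_su = 559.59/363 + 702.93/942 = 1.54156 + 0.74621 = 2.2878
n_f = 1/2.2878 = 0.4371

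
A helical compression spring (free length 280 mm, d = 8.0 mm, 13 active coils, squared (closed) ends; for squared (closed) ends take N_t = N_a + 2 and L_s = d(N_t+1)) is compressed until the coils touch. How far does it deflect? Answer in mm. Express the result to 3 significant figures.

N_t = 15; L_s = 8.0·16 = 128 mm
δ_solid = L₀ − L_s = 280 − 128 = 152 mm

152 mm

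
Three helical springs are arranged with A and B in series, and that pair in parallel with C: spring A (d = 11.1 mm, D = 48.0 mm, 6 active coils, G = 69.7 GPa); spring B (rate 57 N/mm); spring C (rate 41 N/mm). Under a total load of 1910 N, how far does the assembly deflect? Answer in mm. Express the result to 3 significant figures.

k_A = Gd⁴/(8D³N_a) = (69.7×10³)(11.1⁴)/(8·48.0³·6) = 199.32 N/mm
Springs A,B series: k_AB = 1/(1/199.32+1/57) = 44.325 N/mm; parallel with C: k_eq = 44.325+41 = 85.325 N/mm
δ = F/k_eq = 1910/85.325 = 22.385 mm

22.4 mm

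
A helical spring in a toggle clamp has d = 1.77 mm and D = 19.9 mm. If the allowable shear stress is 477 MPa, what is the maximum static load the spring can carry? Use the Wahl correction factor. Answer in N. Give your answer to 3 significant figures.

C = D/d = 19.9/1.77 = 11.2429
K_W = (4C−1)/(4C−4) + 0.615/C = 43.972/40.972 + 0.0547 = 1.1279
τ_max = K·8FD/(πd³) → F_max = τ_allow·πd³/(8DK)
F_max = 477·π·1.77³/(8·19.9·1.1279) = 8309.8/179.57 = 46.277 N

46.3 N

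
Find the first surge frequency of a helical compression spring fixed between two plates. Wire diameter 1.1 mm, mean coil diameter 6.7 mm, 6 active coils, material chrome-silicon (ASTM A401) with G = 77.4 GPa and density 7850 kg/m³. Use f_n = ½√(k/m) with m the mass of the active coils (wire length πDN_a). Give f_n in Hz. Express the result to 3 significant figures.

k = Gd⁴/(8D³N_a) = (77.4×10³)(1.1⁴)/(8·6.7³·6) = 7.8496 N/mm = 7849.6 N/m
Wire length L = πDN_a = π·6.7·6 = 126.29 mm
m = ρ·(πd²/4)·L = 7850 × 0.95033×10⁻⁶ m² × 0.12629 m = 0.00094215 kg
f_n = ½√(k/m) = 0.5·√(7849.6/0.00094215) = 0.5·√(8.3315e+06) = 1443.2 Hz

1440 Hz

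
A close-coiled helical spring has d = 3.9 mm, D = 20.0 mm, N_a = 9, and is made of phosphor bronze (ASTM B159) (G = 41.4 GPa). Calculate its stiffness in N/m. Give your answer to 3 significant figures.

k = Gd⁴/(8D³N_a) = (41.4×10³ × 3.9⁴) / (8 × 20.0³ × 9)
  = 9.57765e+06 / 576000 = 16.628 N/mm = 16628 N/m

16600 N/m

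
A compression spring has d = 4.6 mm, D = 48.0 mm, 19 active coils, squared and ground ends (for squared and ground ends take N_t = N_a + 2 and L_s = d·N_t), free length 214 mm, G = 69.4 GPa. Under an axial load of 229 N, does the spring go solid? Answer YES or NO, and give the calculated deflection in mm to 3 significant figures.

YES, δ = 124 mm

k = Gd⁴/(8D³N_a) = (69.4×10³)(4.6⁴)/(8·48.0³·19) = 1.8485 N/mm
N_t = 21; L_s = 4.6·21 = 96.6 mm; δ_solid = L₀ − L_s = 214 − 96.6 = 117.4 mm
δ = F/k = 229/1.8485 = 123.88 mm
δ ≥ δ_solid → spring goes solid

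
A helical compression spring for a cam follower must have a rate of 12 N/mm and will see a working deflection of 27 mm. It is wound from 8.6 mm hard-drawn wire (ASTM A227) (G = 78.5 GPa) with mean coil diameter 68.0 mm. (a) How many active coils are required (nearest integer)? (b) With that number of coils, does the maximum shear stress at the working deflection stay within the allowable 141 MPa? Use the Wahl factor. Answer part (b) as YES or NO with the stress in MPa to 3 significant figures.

(a) 14 coils; (b) YES, τ_max = 106 MPa

N_a = Gd⁴/(8D³k) = (78.5×10³)(8.6⁴)/(8·68.0³·12) = 14.23 → N_a = 14
Actual rate k = Gd⁴/(8D³·14) = 12.193 N/mm
Working load F = kδ = 12.193·27 = 329.22 N
C = 68.0/8.6 = 7.9070; K_W = (4C−1)/(4C−4)+0.615/C = 1.1864
τ_max = K_W·8FD/(πd³) = 1.1864·89.626 = 106.33 MPa
τ_max ≤ 141 MPa → acceptable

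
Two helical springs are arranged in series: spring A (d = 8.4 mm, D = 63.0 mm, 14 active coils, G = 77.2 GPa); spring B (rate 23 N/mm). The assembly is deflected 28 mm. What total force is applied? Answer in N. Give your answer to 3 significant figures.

k_A = Gd⁴/(8D³N_a) = (77.2×10³)(8.4⁴)/(8·63.0³·14) = 13.724 N/mm
Series: 1/k_eq = 1/13.724 + 1/23 = 0.11634; k_eq = 8.5954 N/mm
F = k_eq·δ = 8.5954·28 = 240.67 N

241 N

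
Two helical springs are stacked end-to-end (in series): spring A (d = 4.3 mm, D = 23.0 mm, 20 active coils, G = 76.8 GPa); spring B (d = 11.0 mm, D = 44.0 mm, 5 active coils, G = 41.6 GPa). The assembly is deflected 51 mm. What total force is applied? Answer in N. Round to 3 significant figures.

k_A = Gd⁴/(8D³N_a) = (76.8×10³)(4.3⁴)/(8·23.0³·20) = 13.488 N/mm
k_B = Gd⁴/(8D³N_a) = (41.6×10³)(11.0⁴)/(8·44.0³·5) = 178.75 N/mm
Series: 1/k_eq = 1/13.488 + 1/178.75 = 0.079737; k_eq = 12.541 N/mm
F = k_eq·δ = 12.541·51 = 639.6 N

640 N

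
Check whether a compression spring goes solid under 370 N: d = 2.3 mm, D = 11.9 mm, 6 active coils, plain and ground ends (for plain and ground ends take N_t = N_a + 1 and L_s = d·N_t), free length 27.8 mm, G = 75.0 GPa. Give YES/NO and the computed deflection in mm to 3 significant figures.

k = Gd⁴/(8D³N_a) = (75.0×10³)(2.3⁴)/(8·11.9³·6) = 25.947 N/mm
N_t = 7; L_s = 2.3·7 = 16.1 mm; δ_solid = L₀ − L_s = 27.8 − 16.1 = 11.7 mm
δ = F/k = 370/25.947 = 14.26 mm
δ ≥ δ_solid → spring goes solid

YES, δ = 14.3 mm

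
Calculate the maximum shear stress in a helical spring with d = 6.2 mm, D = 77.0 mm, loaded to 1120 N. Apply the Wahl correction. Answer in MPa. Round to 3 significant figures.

1030 MPa

Spring index C = D/d = 77.0/6.2 = 12.4194
K_W = (4C−1)/(4C−4) + 0.615/C = 48.677/45.677 + 0.0495 = 1.1152
τ₀ = 8FD/(πd³) = 8·1120·77.0/(π·6.2³) = 689920/748.73 = 921.45 MPa
τ_max = K·τ₀ = 1.1152 × 921.45 = 1027.6 MPa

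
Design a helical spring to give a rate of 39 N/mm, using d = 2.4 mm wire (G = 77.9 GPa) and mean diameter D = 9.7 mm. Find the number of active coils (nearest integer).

N_a = Gd⁴/(8D³k) = (77.9×10³ × 2.4⁴)/(8 × 9.7³ × 39)
    = 2.58454e+06 / 284754 = 9.076 → 9 coils

9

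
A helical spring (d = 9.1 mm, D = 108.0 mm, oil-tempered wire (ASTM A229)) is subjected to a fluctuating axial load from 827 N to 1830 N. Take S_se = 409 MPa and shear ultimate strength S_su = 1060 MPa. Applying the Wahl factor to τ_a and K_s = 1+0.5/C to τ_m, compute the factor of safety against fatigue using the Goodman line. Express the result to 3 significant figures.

1.02

C = D/d = 108.0/9.1 = 11.8681; K_W = (4C−1)/(4C−4)+0.615/C = 1.1208; K_s = 1+0.5/C = 1.0421
F_a = (F_max−F_min)/2 = 501.5 N; F_m = (F_max+F_min)/2 = 1328.5 N
τ_a = K_W·8F_aD/(πd³) = 1.1208 × 183.03 = 205.14 MPa
τ_m = K_s·8F_mD/(πd³) = 1.0421 × 484.84 = 505.27 MPa
Goodman: 1/n_f = τ_a/S_se + τ_m/S_su = 205.14/409 + 505.27/1060 = 0.50156 + 0.47667 = 0.97823
n_f = 1/0.97823 = 1.022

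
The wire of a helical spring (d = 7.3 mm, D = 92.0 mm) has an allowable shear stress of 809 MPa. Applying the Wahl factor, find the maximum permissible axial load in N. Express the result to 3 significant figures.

C = D/d = 92.0/7.3 = 12.6027
K_W = (4C−1)/(4C−4) + 0.615/C = 49.411/46.411 + 0.0488 = 1.1134
τ_max = K·8FD/(πd³) → F_max = τ_allow·πd³/(8DK)
F_max = 809·π·7.3³/(8·92.0·1.1134) = 9.8871e+05/819.49 = 1206.5 N

1210 N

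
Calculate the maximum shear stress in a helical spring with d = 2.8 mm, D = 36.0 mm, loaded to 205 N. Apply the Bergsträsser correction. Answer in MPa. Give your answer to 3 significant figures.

Spring index C = D/d = 36.0/2.8 = 12.8571
K_B = (4C+2)/(4C−3) = 53.429/48.429 = 1.1032
τ₀ = 8FD/(πd³) = 8·205·36.0/(π·2.8³) = 59040/68.964 = 856.1 MPa
τ_max = K·τ₀ = 1.1032 × 856.1 = 944.48 MPa

944 MPa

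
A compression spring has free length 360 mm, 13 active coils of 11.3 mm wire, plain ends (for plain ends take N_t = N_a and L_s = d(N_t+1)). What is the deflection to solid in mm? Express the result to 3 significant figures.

202 mm

N_t = 13; L_s = 11.3·14 = 158.2 mm
δ_solid = L₀ − L_s = 360 − 158.2 = 201.8 mm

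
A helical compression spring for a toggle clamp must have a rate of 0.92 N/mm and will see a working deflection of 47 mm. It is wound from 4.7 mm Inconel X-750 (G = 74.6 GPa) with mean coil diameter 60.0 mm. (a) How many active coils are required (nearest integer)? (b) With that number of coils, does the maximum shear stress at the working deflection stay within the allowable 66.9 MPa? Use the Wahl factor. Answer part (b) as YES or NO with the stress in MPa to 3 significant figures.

(a) 23 coils; (b) NO, τ_max = 70.4 MPa

N_a = Gd⁴/(8D³k) = (74.6×10³)(4.7⁴)/(8·60.0³·0.92) = 22.9 → N_a = 23
Actual rate k = Gd⁴/(8D³·23) = 0.91592 N/mm
Working load F = kδ = 0.91592·47 = 43.048 N
C = 60.0/4.7 = 12.7660; K_W = (4C−1)/(4C−4)+0.615/C = 1.1119
τ_max = K_W·8FD/(πd³) = 1.1119·63.351 = 70.441 MPa
τ_max > 66.9 MPa → exceeds allowable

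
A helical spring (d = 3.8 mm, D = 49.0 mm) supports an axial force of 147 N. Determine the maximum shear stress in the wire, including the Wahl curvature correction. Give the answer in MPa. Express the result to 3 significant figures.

371 MPa

Spring index C = D/d = 49.0/3.8 = 12.8947
K_W = (4C−1)/(4C−4) + 0.615/C = 50.579/47.579 + 0.0477 = 1.1107
τ₀ = 8FD/(πd³) = 8·147·49.0/(π·3.8³) = 57624/172.39 = 334.27 MPa
τ_max = K·τ₀ = 1.1107 × 334.27 = 371.29 MPa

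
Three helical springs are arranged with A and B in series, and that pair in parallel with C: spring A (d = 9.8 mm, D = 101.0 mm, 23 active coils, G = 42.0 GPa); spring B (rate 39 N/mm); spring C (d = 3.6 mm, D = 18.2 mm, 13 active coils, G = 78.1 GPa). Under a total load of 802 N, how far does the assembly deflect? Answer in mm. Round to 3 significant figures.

k_A = Gd⁴/(8D³N_a) = (42.0×10³)(9.8⁴)/(8·101.0³·23) = 2.0435 N/mm
k_C = Gd⁴/(8D³N_a) = (78.1×10³)(3.6⁴)/(8·18.2³·13) = 20.922 N/mm
Springs A,B series: k_AB = 1/(1/2.0435+1/39) = 1.9417 N/mm; parallel with C: k_eq = 1.9417+20.922 = 22.864 N/mm
δ = F/k_eq = 802/22.864 = 35.077 mm

35.1 mm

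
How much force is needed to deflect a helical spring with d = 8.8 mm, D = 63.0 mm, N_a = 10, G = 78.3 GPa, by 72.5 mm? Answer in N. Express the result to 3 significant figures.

k = Gd⁴/(8D³N_a) = (78.3×10³)(8.8⁴)/(8·63.0³·10) = 23.474 N/mm
F = k·δ = 23.474 × 72.5 = 1701.8 N

1700 N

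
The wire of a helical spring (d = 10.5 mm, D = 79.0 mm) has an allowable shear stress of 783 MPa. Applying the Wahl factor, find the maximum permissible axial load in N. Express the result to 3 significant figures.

3770 N

C = D/d = 79.0/10.5 = 7.5238
K_W = (4C−1)/(4C−4) + 0.615/C = 29.095/26.095 + 0.0817 = 1.1967
τ_max = K·8FD/(πd³) → F_max = τ_allow·πd³/(8DK)
F_max = 783·π·10.5³/(8·79.0·1.1967) = 2.8476e+06/756.32 = 3765.1 N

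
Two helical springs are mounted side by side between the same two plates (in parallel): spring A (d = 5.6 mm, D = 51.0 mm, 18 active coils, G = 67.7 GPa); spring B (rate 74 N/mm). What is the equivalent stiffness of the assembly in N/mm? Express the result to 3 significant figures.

k_A = Gd⁴/(8D³N_a) = (67.7×10³)(5.6⁴)/(8·51.0³·18) = 3.4855 N/mm
Parallel: k_eq = 3.4855 + 74 = 77.486 N/mm

77.5 N/mm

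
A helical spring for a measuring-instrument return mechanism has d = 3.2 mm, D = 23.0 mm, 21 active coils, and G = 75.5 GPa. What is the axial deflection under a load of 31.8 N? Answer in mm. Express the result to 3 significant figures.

8.21 mm

k = Gd⁴/(8D³N_a) = (75.5×10³)(3.2⁴)/(8·23.0³·21) = 3.8731 N/mm
δ = F/k = 31.8 / 3.8731 = 8.2106 mm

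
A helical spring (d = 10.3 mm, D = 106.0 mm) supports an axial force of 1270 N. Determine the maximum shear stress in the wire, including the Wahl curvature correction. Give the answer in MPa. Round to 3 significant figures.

358 MPa

Spring index C = D/d = 106.0/10.3 = 10.2913
K_W = (4C−1)/(4C−4) + 0.615/C = 40.165/37.165 + 0.0598 = 1.1405
τ₀ = 8FD/(πd³) = 8·1270·106.0/(π·10.3³) = 1.07696e+06/3432.9 = 313.72 MPa
τ_max = K·τ₀ = 1.1405 × 313.72 = 357.79 MPa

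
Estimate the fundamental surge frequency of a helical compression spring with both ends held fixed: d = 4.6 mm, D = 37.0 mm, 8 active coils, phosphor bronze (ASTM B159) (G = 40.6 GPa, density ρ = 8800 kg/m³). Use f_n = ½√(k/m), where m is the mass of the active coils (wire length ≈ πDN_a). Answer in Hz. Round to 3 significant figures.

102 Hz

k = Gd⁴/(8D³N_a) = (40.6×10³)(4.6⁴)/(8·37.0³·8) = 5.6075 N/mm = 5607.5 N/m
Wire length L = πDN_a = π·37.0·8 = 929.91 mm
m = ρ·(πd²/4)·L = 8800 × 16.619×10⁻⁶ m² × 0.92991 m = 0.136 kg
f_n = ½√(k/m) = 0.5·√(5607.5/0.136) = 0.5·√(41233) = 101.53 Hz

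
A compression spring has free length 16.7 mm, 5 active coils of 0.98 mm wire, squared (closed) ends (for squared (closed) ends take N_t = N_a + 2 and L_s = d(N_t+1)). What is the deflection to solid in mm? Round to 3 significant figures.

N_t = 7; L_s = 0.98·8 = 7.84 mm
δ_solid = L₀ − L_s = 16.7 − 7.84 = 8.86 mm

8.86 mm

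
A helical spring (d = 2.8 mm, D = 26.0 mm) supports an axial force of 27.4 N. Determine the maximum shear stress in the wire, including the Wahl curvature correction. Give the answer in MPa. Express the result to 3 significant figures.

95.6 MPa

Spring index C = D/d = 26.0/2.8 = 9.2857
K_W = (4C−1)/(4C−4) + 0.615/C = 36.143/33.143 + 0.0662 = 1.1567
τ₀ = 8FD/(πd³) = 8·27.4·26.0/(π·2.8³) = 5699.2/68.964 = 82.64 MPa
τ_max = K·τ₀ = 1.1567 × 82.64 = 95.594 MPa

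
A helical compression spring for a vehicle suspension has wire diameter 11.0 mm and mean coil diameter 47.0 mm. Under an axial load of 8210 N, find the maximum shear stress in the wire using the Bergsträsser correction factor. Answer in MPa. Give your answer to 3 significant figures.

1000 MPa

Spring index C = D/d = 47.0/11.0 = 4.2727
K_B = (4C+2)/(4C−3) = 19.091/14.091 = 1.3548
τ₀ = 8FD/(πd³) = 8·8210·47.0/(π·11.0³) = 3.08696e+06/4181.5 = 738.25 MPa
τ_max = K·τ₀ = 1.3548 × 738.25 = 1000.2 MPa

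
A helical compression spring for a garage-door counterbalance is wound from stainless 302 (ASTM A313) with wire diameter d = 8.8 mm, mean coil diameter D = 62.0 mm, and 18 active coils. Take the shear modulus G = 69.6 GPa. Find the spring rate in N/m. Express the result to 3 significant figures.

k = Gd⁴/(8D³N_a) = (69.6×10³ × 8.8⁴) / (8 × 62.0³ × 18)
  = 4.17388e+08 / 3.43192e+07 = 12.162 N/mm = 12162 N/m

12200 N/m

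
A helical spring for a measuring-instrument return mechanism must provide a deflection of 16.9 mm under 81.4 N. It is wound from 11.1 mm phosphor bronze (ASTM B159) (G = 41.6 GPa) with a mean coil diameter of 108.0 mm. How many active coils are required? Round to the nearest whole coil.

13

Required rate k = F/δ = 81.4/16.9 = 4.8166 N/mm
N_a = Gd⁴/(8D³k) = (41.6×10³ × 11.1⁴)/(8 × 108.0³ × 4.8166)
    = 6.31517e+08 / 4.85399e+07 = 13.01 → 13 coils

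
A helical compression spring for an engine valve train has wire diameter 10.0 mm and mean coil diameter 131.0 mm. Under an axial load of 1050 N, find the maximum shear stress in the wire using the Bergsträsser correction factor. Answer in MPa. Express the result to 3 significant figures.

Spring index C = D/d = 131.0/10.0 = 13.1000
K_B = (4C+2)/(4C−3) = 54.400/49.400 = 1.1012
τ₀ = 8FD/(πd³) = 8·1050·131.0/(π·10.0³) = 1.1004e+06/3141.6 = 350.27 MPa
τ_max = K·τ₀ = 1.1012 × 350.27 = 385.72 MPa

386 MPa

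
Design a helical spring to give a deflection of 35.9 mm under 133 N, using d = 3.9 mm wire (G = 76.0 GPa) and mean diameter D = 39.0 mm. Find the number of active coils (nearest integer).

Required rate k = F/δ = 133/35.9 = 3.7047 N/mm
N_a = Gd⁴/(8D³k) = (76.0×10³ × 3.9⁴)/(8 × 39.0³ × 3.7047)
    = 1.75822e+07 / 1.75809e+06 = 10 → 10 coils

10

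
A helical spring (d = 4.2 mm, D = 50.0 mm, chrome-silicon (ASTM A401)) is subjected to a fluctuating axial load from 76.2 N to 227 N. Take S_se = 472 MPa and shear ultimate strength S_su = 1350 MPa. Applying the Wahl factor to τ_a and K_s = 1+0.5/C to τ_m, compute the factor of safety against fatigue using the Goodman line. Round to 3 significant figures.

1.97

C = D/d = 50.0/4.2 = 11.9048; K_W = (4C−1)/(4C−4)+0.615/C = 1.1204; K_s = 1+0.5/C = 1.0420
F_a = (F_max−F_min)/2 = 75.4 N; F_m = (F_max+F_min)/2 = 151.6 N
τ_a = K_W·8F_aD/(πd³) = 1.1204 × 129.58 = 145.18 MPa
τ_m = K_s·8F_mD/(πd³) = 1.0420 × 260.53 = 271.47 MPa
Goodman: 1/n_f = τ_a/S_se + τ_m/S_su = 145.18/472 + 271.47/1350 = 0.30759 + 0.20109 = 0.50869
n_f = 1/0.50869 = 1.966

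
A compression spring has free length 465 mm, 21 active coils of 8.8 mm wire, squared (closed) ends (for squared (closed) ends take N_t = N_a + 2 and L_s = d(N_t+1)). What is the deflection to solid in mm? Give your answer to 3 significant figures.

254 mm

N_t = 23; L_s = 8.8·24 = 211.2 mm
δ_solid = L₀ − L_s = 465 − 211.2 = 253.8 mm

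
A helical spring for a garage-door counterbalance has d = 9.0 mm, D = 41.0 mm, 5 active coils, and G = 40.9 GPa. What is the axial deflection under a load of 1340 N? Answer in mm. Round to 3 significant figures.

13.8 mm

k = Gd⁴/(8D³N_a) = (40.9×10³)(9.0⁴)/(8·41.0³·5) = 97.338 N/mm
δ = F/k = 1340 / 97.338 = 13.766 mm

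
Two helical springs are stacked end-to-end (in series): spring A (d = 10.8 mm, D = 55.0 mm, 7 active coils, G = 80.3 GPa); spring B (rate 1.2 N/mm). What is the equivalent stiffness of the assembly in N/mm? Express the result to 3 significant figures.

1.19 N/mm

k_A = Gd⁴/(8D³N_a) = (80.3×10³)(10.8⁴)/(8·55.0³·7) = 117.26 N/mm
Series: 1/k_eq = 1/117.26 + 1/1.2 = 0.84186; k_eq = 1.1878 N/mm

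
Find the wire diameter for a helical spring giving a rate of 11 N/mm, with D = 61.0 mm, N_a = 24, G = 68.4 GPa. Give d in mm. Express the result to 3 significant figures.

9.15 mm

d = (8D³N_a·k / G)^(1/4) = (8·61.0³·24·11 / (68.4×10³))^0.25
  = (7008.5)^0.25 = 9.1497 mm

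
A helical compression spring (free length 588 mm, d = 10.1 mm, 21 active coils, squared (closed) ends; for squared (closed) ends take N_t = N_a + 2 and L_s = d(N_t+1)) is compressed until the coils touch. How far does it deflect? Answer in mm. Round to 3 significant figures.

346 mm

N_t = 23; L_s = 10.1·24 = 242.4 mm
δ_solid = L₀ − L_s = 588 − 242.4 = 345.6 mm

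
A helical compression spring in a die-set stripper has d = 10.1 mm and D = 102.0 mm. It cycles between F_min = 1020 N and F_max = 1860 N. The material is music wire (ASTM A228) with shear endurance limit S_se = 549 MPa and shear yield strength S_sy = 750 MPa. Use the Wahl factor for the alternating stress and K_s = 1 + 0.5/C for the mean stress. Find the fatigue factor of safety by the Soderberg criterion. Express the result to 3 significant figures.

1.37

C = D/d = 102.0/10.1 = 10.0990; K_W = (4C−1)/(4C−4)+0.615/C = 1.1433; K_s = 1+0.5/C = 1.0495
F_a = (F_max−F_min)/2 = 420 N; F_m = (F_max+F_min)/2 = 1440 N
τ_a = K_W·8F_aD/(πd³) = 1.1433 × 105.88 = 121.06 MPa
τ_m = K_s·8F_mD/(πd³) = 1.0495 × 363.03 = 381 MPa
Soderberg: 1/n_f = τ_a/S_se + τ_m/S_sy = 121.06/549 + 381/750 = 0.22051 + 0.50800 = 0.72851
n_f = 1/0.72851 = 1.373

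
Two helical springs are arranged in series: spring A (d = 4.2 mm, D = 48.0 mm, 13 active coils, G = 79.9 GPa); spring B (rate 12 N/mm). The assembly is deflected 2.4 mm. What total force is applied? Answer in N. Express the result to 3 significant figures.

4.40 N

k_A = Gd⁴/(8D³N_a) = (79.9×10³)(4.2⁴)/(8·48.0³·13) = 2.1617 N/mm
Series: 1/k_eq = 1/2.1617 + 1/12 = 0.54594; k_eq = 1.8317 N/mm
F = k_eq·δ = 1.8317·2.4 = 4.3961 N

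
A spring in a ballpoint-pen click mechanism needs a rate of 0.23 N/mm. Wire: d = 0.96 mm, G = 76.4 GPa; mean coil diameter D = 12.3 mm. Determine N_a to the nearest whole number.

N_a = Gd⁴/(8D³k) = (76.4×10³ × 0.96⁴)/(8 × 12.3³ × 0.23)
    = 64890.1 / 3424 = 18.95 → 19 coils

19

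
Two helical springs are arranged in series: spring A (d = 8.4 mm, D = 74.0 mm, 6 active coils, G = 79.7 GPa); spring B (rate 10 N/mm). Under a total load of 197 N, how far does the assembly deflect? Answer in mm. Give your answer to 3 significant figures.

29.4 mm

k_A = Gd⁴/(8D³N_a) = (79.7×10³)(8.4⁴)/(8·74.0³·6) = 20.4 N/mm
Series: 1/k_eq = 1/20.4 + 1/10 = 0.14902; k_eq = 6.7106 N/mm
δ = F/k_eq = 197/6.7106 = 29.357 mm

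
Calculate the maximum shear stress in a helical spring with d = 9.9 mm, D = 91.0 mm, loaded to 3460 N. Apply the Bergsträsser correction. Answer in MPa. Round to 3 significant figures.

Spring index C = D/d = 91.0/9.9 = 9.1919
K_B = (4C+2)/(4C−3) = 38.768/33.768 = 1.1481
τ₀ = 8FD/(πd³) = 8·3460·91.0/(π·9.9³) = 2.51888e+06/3048.3 = 826.33 MPa
τ_max = K·τ₀ = 1.1481 × 826.33 = 948.68 MPa

949 MPa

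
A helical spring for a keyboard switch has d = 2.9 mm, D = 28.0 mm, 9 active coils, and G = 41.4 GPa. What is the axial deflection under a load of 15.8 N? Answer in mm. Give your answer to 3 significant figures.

k = Gd⁴/(8D³N_a) = (41.4×10³)(2.9⁴)/(8·28.0³·9) = 1.8526 N/mm
δ = F/k = 15.8 / 1.8526 = 8.5285 mm

8.53 mm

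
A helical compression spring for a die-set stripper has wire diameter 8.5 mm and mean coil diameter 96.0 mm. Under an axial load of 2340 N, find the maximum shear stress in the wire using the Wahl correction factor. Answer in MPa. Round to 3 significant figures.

1050 MPa

Spring index C = D/d = 96.0/8.5 = 11.2941
K_W = (4C−1)/(4C−4) + 0.615/C = 44.176/41.176 + 0.0545 = 1.1273
τ₀ = 8FD/(πd³) = 8·2340·96.0/(π·8.5³) = 1.79712e+06/1929.3 = 931.47 MPa
τ_max = K·τ₀ = 1.1273 × 931.47 = 1050.1 MPa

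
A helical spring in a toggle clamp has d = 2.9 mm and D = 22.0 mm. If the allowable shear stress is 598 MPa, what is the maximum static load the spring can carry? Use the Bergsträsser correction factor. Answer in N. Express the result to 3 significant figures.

220 N

C = D/d = 22.0/2.9 = 7.5862
K_B = (4C+2)/(4C−3) = 32.345/27.345 = 1.1828
τ_max = K·8FD/(πd³) → F_max = τ_allow·πd³/(8DK)
F_max = 598·π·2.9³/(8·22.0·1.1828) = 45819/208.18 = 220.09 N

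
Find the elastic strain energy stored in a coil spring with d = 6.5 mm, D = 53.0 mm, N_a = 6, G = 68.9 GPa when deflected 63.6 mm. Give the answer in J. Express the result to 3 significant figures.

k = Gd⁴/(8D³N_a) = (68.9×10³)(6.5⁴)/(8·53.0³·6) = 17.211 N/mm
U = ½kδ² = 0.5 × 17.211 × 63.6² = 34809 N·mm = 34.809 J

34.8 J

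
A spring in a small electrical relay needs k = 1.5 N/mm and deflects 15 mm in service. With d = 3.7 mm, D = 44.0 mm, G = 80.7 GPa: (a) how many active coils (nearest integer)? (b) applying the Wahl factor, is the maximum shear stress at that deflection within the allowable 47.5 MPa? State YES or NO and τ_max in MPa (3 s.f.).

(a) 15 coils; (b) NO, τ_max = 55.0 MPa

N_a = Gd⁴/(8D³k) = (80.7×10³)(3.7⁴)/(8·44.0³·1.5) = 14.8 → N_a = 15
Actual rate k = Gd⁴/(8D³·15) = 1.4796 N/mm
Working load F = kδ = 1.4796·15 = 22.194 N
C = 44.0/3.7 = 11.8919; K_W = (4C−1)/(4C−4)+0.615/C = 1.1206
τ_max = K_W·8FD/(πd³) = 1.1206·49.093 = 55.012 MPa
τ_max > 47.5 MPa → exceeds allowable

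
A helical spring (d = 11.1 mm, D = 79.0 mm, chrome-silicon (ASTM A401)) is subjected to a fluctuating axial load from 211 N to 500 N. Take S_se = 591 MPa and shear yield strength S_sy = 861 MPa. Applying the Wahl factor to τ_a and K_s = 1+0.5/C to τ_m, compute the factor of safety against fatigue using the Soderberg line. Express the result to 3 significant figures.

9.22

C = D/d = 79.0/11.1 = 7.1171; K_W = (4C−1)/(4C−4)+0.615/C = 1.2090; K_s = 1+0.5/C = 1.0703
F_a = (F_max−F_min)/2 = 144.5 N; F_m = (F_max+F_min)/2 = 355.5 N
τ_a = K_W·8F_aD/(πd³) = 1.2090 × 21.255 = 25.698 MPa
τ_m = K_s·8F_mD/(πd³) = 1.0703 × 52.292 = 55.966 MPa
Soderberg: 1/n_f = τ_a/S_se + τ_m/S_sy = 25.698/591 + 55.966/861 = 0.04348 + 0.06500 = 0.10848
n_f = 1/0.10848 = 9.218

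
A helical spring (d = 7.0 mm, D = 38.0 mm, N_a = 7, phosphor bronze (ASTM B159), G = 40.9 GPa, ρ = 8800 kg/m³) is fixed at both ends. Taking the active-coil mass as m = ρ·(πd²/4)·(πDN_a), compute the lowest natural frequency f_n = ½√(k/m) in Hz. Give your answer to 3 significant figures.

168 Hz

k = Gd⁴/(8D³N_a) = (40.9×10³)(7.0⁴)/(8·38.0³·7) = 31.958 N/mm = 31958 N/m
Wire length L = πDN_a = π·38.0·7 = 835.66 mm
m = ρ·(πd²/4)·L = 8800 × 38.485×10⁻⁶ m² × 0.83566 m = 0.28301 kg
f_n = ½√(k/m) = 0.5·√(31958/0.28301) = 0.5·√(1.1292e+05) = 168.02 Hz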